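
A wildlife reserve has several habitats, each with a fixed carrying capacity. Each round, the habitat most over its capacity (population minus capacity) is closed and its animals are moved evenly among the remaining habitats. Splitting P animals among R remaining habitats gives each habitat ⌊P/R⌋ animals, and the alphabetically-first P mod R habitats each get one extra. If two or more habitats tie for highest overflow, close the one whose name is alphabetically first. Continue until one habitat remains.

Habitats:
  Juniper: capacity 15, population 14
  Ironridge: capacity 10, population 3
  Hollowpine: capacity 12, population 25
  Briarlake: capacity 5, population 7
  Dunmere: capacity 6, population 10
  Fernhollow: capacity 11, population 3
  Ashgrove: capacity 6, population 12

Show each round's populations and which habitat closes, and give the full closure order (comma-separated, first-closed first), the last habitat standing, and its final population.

Closure order: Hollowpine, Ashgrove, Dunmere, Briarlake, Juniper, Fernhollow
Last habitat: Ironridge with 74 animals

Round 1: Ashgrove=12 Briarlake=7 Dunmere=10 Fernhollow=3 Hollowpine=25 Ironridge=3 Juniper=14 → close Hollowpine (overflow 13)
  25÷6 = 4 each, +1 to first 1
Round 2: Ashgrove=17 Briarlake=11 Dunmere=14 Fernhollow=7 Ironridge=7 Juniper=18 → close Ashgrove (overflow 11)
  17÷5 = 3 each, +1 to first 2
Round 3: Briarlake=15 Dunmere=18 Fernhollow=10 Ironridge=10 Juniper=21 → close Dunmere (overflow 12)
  18÷4 = 4 each, +1 to first 2
Round 4: Briarlake=20 Fernhollow=15 Ironridge=14 Juniper=25 → close Briarlake (overflow 15)
  20÷3 = 6 each, +1 to first 2
Round 5: Fernhollow=22 Ironridge=21 Juniper=31 → close Juniper (overflow 16)
  31÷2 = 15 each, +1 to first 1
Round 6: Fernhollow=38 Ironridge=36 → close Fernhollow (overflow 27)
  38÷1 = 38 each, +1 to first 0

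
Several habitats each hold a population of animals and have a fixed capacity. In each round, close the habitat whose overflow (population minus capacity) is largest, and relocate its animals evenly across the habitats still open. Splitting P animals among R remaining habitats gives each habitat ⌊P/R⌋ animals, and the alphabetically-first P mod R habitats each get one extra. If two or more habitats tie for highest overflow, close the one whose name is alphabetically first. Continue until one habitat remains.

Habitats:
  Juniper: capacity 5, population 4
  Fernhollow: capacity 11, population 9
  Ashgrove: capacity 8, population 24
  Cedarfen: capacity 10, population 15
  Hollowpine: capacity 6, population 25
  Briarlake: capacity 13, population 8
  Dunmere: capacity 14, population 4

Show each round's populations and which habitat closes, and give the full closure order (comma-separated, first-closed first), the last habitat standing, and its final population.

Round 1: Ashgrove=24 Briarlake=8 Cedarfen=15 Dunmere=4 Fernhollow=9 Hollowpine=25 Juniper=4 → close Hollowpine (overflow 19)
  25÷6 = 4 each, +1 to first 1
Round 2: Ashgrove=29 Briarlake=12 Cedarfen=19 Dunmere=8 Fernhollow=13 Juniper=8 → close Ashgrove (overflow 21)
  29÷5 = 5 each, +1 to first 4
Round 3: Briarlake=18 Cedarfen=25 Dunmere=14 Fernhollow=19 Juniper=13 → close Cedarfen (overflow 15)
  25÷4 = 6 each, +1 to first 1
Round 4: Briarlake=25 Dunmere=20 Fernhollow=25 Juniper=19 → close Fernhollow (overflow 14)
  25÷3 = 8 each, +1 to first 1
Round 5: Briarlake=34 Dunmere=28 Juniper=27 → close Juniper (overflow 22)
  27÷2 = 13 each, +1 to first 1
Round 6: Briarlake=48 Dunmere=41 → close Briarlake (overflow 35)
  48÷1 = 48 each, +1 to first 0

Closure order: Hollowpine, Ashgrove, Cedarfen, Fernhollow, Juniper, Briarlake
Last habitat: Dunmere with 89 animals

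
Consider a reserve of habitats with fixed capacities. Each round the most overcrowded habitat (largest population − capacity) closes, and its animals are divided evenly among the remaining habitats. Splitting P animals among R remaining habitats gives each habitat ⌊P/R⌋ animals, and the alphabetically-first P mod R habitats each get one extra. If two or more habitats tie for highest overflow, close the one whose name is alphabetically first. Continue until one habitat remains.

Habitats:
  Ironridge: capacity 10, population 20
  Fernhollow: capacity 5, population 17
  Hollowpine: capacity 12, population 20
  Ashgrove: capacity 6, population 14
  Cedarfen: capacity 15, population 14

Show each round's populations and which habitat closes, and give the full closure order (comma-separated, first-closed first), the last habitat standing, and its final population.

Closure order: Fernhollow, Ironridge, Ashgrove, Hollowpine
Last habitat: Cedarfen with 85 animals

Round 1: Ashgrove=14 Cedarfen=14 Fernhollow=17 Hollowpine=20 Ironridge=20 → close Fernhollow (overflow 12)
  17÷4 = 4 each, +1 to first 1
Round 2: Ashgrove=19 Cedarfen=18 Hollowpine=24 Ironridge=24 → close Ironridge (overflow 14)
  24÷3 = 8 each, +1 to first 0
Round 3: Ashgrove=27 Cedarfen=26 Hollowpine=32 → close Ashgrove (overflow 21)
  27÷2 = 13 each, +1 to first 1
Round 4: Cedarfen=40 Hollowpine=45 → close Hollowpine (overflow 33)
  45÷1 = 45 each, +1 to first 0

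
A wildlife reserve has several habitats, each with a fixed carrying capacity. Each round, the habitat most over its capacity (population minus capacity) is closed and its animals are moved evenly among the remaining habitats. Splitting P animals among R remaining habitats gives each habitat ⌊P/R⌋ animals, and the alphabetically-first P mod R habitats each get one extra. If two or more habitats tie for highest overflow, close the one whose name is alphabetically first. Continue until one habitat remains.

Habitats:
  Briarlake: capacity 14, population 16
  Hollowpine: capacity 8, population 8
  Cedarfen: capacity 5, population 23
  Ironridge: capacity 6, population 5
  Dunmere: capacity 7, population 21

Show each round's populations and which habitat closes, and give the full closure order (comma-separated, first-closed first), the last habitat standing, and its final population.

Closure order: Cedarfen, Dunmere, Briarlake, Hollowpine
Last habitat: Ironridge with 73 animals

Round 1: Briarlake=16 Cedarfen=23 Dunmere=21 Hollowpine=8 Ironridge=5 → close Cedarfen (overflow 18)
  23÷4 = 5 each, +1 to first 3
Round 2: Briarlake=22 Dunmere=27 Hollowpine=14 Ironridge=10 → close Dunmere (overflow 20)
  27÷3 = 9 each, +1 to first 0
Round 3: Briarlake=31 Hollowpine=23 Ironridge=19 → close Briarlake (overflow 17)
  31÷2 = 15 each, +1 to first 1
Round 4: Hollowpine=39 Ironridge=34 → close Hollowpine (overflow 31)
  39÷1 = 39 each, +1 to first 0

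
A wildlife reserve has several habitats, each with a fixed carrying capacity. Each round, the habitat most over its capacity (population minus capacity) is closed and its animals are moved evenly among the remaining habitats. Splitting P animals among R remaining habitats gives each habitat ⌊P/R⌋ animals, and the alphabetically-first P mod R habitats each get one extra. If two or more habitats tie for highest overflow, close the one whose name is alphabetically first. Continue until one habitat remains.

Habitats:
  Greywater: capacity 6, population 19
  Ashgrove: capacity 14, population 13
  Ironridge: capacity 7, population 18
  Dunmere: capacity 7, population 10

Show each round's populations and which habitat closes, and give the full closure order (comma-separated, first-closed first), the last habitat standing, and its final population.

Round 1: Ashgrove=13 Dunmere=10 Greywater=19 Ironridge=18 → close Greywater (overflow 13)
  19÷3 = 6 each, +1 to first 1
Round 2: Ashgrove=20 Dunmere=16 Ironridge=24 → close Ironridge (overflow 17)
  24÷2 = 12 each, +1 to first 0
Round 3: Ashgrove=32 Dunmere=28 → close Dunmere (overflow 21)
  28÷1 = 28 each, +1 to first 0

Closure order: Greywater, Ironridge, Dunmere
Last habitat: Ashgrove with 60 animals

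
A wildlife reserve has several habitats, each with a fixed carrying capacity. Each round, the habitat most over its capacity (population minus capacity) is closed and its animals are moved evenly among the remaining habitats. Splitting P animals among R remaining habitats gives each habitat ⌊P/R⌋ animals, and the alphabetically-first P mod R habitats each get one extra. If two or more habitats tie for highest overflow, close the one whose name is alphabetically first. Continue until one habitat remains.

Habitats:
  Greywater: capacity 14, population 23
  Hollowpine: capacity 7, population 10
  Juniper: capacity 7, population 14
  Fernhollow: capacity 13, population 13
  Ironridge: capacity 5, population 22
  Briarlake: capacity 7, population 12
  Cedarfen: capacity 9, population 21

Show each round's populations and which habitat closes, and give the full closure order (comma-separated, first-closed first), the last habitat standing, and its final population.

Closure order: Ironridge, Cedarfen, Greywater, Juniper, Briarlake, Hollowpine
Last habitat: Fernhollow with 115 animals

Round 1: Briarlake=12 Cedarfen=21 Fernhollow=13 Greywater=23 Hollowpine=10 Ironridge=22 Juniper=14 → close Ironridge (overflow 17)
  22÷6 = 3 each, +1 to first 4
Round 2: Briarlake=16 Cedarfen=25 Fernhollow=17 Greywater=27 Hollowpine=13 Juniper=17 → close Cedarfen (overflow 16)
  25÷5 = 5 each, +1 to first 0
Round 3: Briarlake=21 Fernhollow=22 Greywater=32 Hollowpine=18 Juniper=22 → close Greywater (overflow 18)
  32÷4 = 8 each, +1 to first 0
Round 4: Briarlake=29 Fernhollow=30 Hollowpine=26 Juniper=30 → close Juniper (overflow 23)
  30÷3 = 10 each, +1 to first 0
Round 5: Briarlake=39 Fernhollow=40 Hollowpine=36 → close Briarlake (overflow 32)
  39÷2 = 19 each, +1 to first 1
Round 6: Fernhollow=60 Hollowpine=55 → close Hollowpine (overflow 48)
  55÷1 = 55 each, +1 to first 0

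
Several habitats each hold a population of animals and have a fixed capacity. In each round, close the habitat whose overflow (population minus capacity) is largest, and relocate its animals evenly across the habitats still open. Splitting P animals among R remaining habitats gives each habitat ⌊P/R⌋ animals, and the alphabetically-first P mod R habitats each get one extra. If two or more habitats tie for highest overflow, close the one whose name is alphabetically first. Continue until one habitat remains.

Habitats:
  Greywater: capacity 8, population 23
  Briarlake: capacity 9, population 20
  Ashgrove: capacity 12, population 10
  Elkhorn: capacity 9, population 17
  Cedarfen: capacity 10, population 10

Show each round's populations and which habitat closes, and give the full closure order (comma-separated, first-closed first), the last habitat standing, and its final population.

Closure order: Greywater, Briarlake, Elkhorn, Cedarfen
Last habitat: Ashgrove with 80 animals

Round 1: Ashgrove=10 Briarlake=20 Cedarfen=10 Elkhorn=17 Greywater=23 → close Greywater (overflow 15)
  23÷4 = 5 each, +1 to first 3
Round 2: Ashgrove=16 Briarlake=26 Cedarfen=16 Elkhorn=22 → close Briarlake (overflow 17)
  26÷3 = 8 each, +1 to first 2
Round 3: Ashgrove=25 Cedarfen=25 Elkhorn=30 → close Elkhorn (overflow 21)
  30÷2 = 15 each, +1 to first 0
Round 4: Ashgrove=40 Cedarfen=40 → close Cedarfen (overflow 30)
  40÷1 = 40 each, +1 to first 0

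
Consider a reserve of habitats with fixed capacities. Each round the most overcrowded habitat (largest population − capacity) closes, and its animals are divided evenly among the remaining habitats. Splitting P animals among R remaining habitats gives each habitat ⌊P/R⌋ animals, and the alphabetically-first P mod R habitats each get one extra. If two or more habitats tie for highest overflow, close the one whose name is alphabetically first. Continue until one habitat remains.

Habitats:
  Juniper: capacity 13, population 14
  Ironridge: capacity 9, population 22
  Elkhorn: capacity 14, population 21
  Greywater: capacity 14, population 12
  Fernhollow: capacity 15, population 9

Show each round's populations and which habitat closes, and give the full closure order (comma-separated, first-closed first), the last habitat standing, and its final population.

Closure order: Ironridge, Elkhorn, Juniper, Greywater
Last habitat: Fernhollow with 78 animals

Round 1: Elkhorn=21 Fernhollow=9 Greywater=12 Ironridge=22 Juniper=14 → close Ironridge (overflow 13)
  22÷4 = 5 each, +1 to first 2
Round 2: Elkhorn=27 Fernhollow=15 Greywater=17 Juniper=19 → close Elkhorn (overflow 13)
  27÷3 = 9 each, +1 to first 0
Round 3: Fernhollow=24 Greywater=26 Juniper=28 → close Juniper (overflow 15)
  28÷2 = 14 each, +1 to first 0
Round 4: Fernhollow=38 Greywater=40 → close Greywater (overflow 26)
  40÷1 = 40 each, +1 to first 0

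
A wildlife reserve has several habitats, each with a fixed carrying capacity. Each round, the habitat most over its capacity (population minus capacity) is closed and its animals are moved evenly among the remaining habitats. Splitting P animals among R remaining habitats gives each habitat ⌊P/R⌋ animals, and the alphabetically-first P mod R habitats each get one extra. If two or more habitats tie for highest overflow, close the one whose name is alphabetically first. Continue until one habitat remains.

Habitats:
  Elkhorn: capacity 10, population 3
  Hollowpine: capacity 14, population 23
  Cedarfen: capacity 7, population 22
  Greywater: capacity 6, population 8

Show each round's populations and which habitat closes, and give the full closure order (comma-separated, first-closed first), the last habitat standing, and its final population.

Round 1: Cedarfen=22 Elkhorn=3 Greywater=8 Hollowpine=23 → close Cedarfen (overflow 15)
  22÷3 = 7 each, +1 to first 1
Round 2: Elkhorn=11 Greywater=15 Hollowpine=30 → close Hollowpine (overflow 16)
  30÷2 = 15 each, +1 to first 0
Round 3: Elkhorn=26 Greywater=30 → close Greywater (overflow 24)
  30÷1 = 30 each, +1 to first 0

Closure order: Cedarfen, Hollowpine, Greywater
Last habitat: Elkhorn with 56 animals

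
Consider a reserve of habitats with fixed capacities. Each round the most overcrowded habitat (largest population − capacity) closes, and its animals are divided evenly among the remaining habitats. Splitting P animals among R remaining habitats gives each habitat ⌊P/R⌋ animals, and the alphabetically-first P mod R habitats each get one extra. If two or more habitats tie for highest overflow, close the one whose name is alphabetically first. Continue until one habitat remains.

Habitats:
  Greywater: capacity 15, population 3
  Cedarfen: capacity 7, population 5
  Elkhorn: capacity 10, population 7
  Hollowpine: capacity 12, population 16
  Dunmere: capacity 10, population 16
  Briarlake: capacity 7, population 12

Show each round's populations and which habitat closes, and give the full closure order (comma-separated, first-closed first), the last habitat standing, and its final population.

Closure order: Dunmere, Briarlake, Hollowpine, Cedarfen, Elkhorn
Last habitat: Greywater with 59 animals

Round 1: Briarlake=12 Cedarfen=5 Dunmere=16 Elkhorn=7 Greywater=3 Hollowpine=16 → close Dunmere (overflow 6)
  16÷5 = 3 each, +1 to first 1
Round 2: Briarlake=16 Cedarfen=8 Elkhorn=10 Greywater=6 Hollowpine=19 → close Briarlake (overflow 9)
  16÷4 = 4 each, +1 to first 0
Round 3: Cedarfen=12 Elkhorn=14 Greywater=10 Hollowpine=23 → close Hollowpine (overflow 11)
  23÷3 = 7 each, +1 to first 2
Round 4: Cedarfen=20 Elkhorn=22 Greywater=17 → close Cedarfen (overflow 13)
  20÷2 = 10 each, +1 to first 0
Round 5: Elkhorn=32 Greywater=27 → close Elkhorn (overflow 22)
  32÷1 = 32 each, +1 to first 0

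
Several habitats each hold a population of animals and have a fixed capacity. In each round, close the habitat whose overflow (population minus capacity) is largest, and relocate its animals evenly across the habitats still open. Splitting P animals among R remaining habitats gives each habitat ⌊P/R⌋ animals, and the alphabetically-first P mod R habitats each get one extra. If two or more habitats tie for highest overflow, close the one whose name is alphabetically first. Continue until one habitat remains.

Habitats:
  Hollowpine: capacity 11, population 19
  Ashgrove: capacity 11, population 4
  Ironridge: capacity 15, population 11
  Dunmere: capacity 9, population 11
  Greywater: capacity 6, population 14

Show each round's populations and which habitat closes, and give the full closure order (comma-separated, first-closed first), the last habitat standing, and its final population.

Closure order: Greywater, Hollowpine, Dunmere, Ironridge
Last habitat: Ashgrove with 59 animals

Round 1: Ashgrove=4 Dunmere=11 Greywater=14 Hollowpine=19 Ironridge=11 → close Greywater (overflow 8)
  14÷4 = 3 each, +1 to first 2
Round 2: Ashgrove=8 Dunmere=15 Hollowpine=22 Ironridge=14 → close Hollowpine (overflow 11)
  22÷3 = 7 each, +1 to first 1
Round 3: Ashgrove=16 Dunmere=22 Ironridge=21 → close Dunmere (overflow 13)
  22÷2 = 11 each, +1 to first 0
Round 4: Ashgrove=27 Ironridge=32 → close Ironridge (overflow 17)
  32÷1 = 32 each, +1 to first 0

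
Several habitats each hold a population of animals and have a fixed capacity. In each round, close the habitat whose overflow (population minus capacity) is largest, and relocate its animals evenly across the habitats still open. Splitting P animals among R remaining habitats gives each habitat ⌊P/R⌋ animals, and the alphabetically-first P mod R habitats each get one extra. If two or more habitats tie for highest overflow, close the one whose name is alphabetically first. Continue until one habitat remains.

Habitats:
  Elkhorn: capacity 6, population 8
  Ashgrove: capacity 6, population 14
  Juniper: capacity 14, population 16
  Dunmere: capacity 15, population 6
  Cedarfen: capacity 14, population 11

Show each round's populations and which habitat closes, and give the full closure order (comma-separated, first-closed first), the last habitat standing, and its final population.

Closure order: Ashgrove, Elkhorn, Juniper, Cedarfen
Last habitat: Dunmere with 55 animals

Round 1: Ashgrove=14 Cedarfen=11 Dunmere=6 Elkhorn=8 Juniper=16 → close Ashgrove (overflow 8)
  14÷4 = 3 each, +1 to first 2
Round 2: Cedarfen=15 Dunmere=10 Elkhorn=11 Juniper=19 → close Elkhorn (overflow 5)
  11÷3 = 3 each, +1 to first 2
Round 3: Cedarfen=19 Dunmere=14 Juniper=22 → close Juniper (overflow 8)
  22÷2 = 11 each, +1 to first 0
Round 4: Cedarfen=30 Dunmere=25 → close Cedarfen (overflow 16)
  30÷1 = 30 each, +1 to first 0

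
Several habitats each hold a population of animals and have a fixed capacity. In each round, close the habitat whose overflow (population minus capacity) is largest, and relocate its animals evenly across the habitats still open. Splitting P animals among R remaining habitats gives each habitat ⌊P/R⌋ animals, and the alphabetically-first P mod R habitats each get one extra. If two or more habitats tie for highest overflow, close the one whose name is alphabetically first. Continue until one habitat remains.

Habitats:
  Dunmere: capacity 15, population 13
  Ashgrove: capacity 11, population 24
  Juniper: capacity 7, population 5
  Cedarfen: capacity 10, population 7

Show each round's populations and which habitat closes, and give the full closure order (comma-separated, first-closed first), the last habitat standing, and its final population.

Round 1: Ashgrove=24 Cedarfen=7 Dunmere=13 Juniper=5 → close Ashgrove (overflow 13)
  24÷3 = 8 each, +1 to first 0
Round 2: Cedarfen=15 Dunmere=21 Juniper=13 → close Dunmere (overflow 6)
  21÷2 = 10 each, +1 to first 1
Round 3: Cedarfen=26 Juniper=23 → close Cedarfen (overflow 16)
  26÷1 = 26 each, +1 to first 0

Closure order: Ashgrove, Dunmere, Cedarfen
Last habitat: Juniper with 49 animals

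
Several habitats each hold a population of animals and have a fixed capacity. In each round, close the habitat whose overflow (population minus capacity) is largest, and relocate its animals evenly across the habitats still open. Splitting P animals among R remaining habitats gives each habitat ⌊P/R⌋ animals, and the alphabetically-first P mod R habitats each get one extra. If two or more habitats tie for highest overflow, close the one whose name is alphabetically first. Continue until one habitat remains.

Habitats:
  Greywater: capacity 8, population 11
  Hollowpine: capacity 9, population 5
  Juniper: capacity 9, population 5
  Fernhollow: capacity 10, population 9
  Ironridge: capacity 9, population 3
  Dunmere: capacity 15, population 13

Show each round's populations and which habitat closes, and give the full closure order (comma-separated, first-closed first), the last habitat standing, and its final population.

Closure order: Greywater, Dunmere, Fernhollow, Hollowpine, Juniper
Last habitat: Ironridge with 46 animals

Round 1: Dunmere=13 Fernhollow=9 Greywater=11 Hollowpine=5 Ironridge=3 Juniper=5 → close Greywater (overflow 3)
  11÷5 = 2 each, +1 to first 1
Round 2: Dunmere=16 Fernhollow=11 Hollowpine=7 Ironridge=5 Juniper=7 → close Dunmere (overflow 1)
  16÷4 = 4 each, +1 to first 0
Round 3: Fernhollow=15 Hollowpine=11 Ironridge=9 Juniper=11 → close Fernhollow (overflow 5)
  15÷3 = 5 each, +1 to first 0
Round 4: Hollowpine=16 Ironridge=14 Juniper=16 → close Hollowpine (overflow 7)
  16÷2 = 8 each, +1 to first 0
Round 5: Ironridge=22 Juniper=24 → close Juniper (overflow 15)
  24÷1 = 24 each, +1 to first 0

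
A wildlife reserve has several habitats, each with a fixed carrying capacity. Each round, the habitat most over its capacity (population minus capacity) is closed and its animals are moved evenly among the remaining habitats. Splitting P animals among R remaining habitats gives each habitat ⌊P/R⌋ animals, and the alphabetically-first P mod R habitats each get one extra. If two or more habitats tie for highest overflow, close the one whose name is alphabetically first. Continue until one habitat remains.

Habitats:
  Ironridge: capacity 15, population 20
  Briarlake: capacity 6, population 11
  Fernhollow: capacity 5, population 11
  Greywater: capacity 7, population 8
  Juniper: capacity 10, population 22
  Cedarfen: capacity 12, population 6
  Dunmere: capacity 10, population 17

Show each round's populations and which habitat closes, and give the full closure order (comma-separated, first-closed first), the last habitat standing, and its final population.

Round 1: Briarlake=11 Cedarfen=6 Dunmere=17 Fernhollow=11 Greywater=8 Ironridge=20 Juniper=22 → close Juniper (overflow 12)
  22÷6 = 3 each, +1 to first 4
Round 2: Briarlake=15 Cedarfen=10 Dunmere=21 Fernhollow=15 Greywater=11 Ironridge=23 → close Dunmere (overflow 11)
  21÷5 = 4 each, +1 to first 1
Round 3: Briarlake=20 Cedarfen=14 Fernhollow=19 Greywater=15 Ironridge=27 → close Briarlake (overflow 14)
  20÷4 = 5 each, +1 to first 0
Round 4: Cedarfen=19 Fernhollow=24 Greywater=20 Ironridge=32 → close Fernhollow (overflow 19)
  24÷3 = 8 each, +1 to first 0
Round 5: Cedarfen=27 Greywater=28 Ironridge=40 → close Ironridge (overflow 25)
  40÷2 = 20 each, +1 to first 0
Round 6: Cedarfen=47 Greywater=48 → close Greywater (overflow 41)
  48÷1 = 48 each, +1 to first 0

Closure order: Juniper, Dunmere, Briarlake, Fernhollow, Ironridge, Greywater
Last habitat: Cedarfen with 95 animals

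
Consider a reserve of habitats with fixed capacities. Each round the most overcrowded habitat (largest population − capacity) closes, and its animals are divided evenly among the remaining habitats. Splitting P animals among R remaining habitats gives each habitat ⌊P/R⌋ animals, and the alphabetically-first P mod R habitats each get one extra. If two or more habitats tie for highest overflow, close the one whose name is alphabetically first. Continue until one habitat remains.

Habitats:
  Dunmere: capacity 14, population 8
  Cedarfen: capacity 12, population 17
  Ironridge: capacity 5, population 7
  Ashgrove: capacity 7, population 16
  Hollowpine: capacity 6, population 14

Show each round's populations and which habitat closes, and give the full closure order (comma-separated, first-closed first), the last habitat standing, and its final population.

Closure order: Ashgrove, Hollowpine, Cedarfen, Ironridge
Last habitat: Dunmere with 62 animals

Round 1: Ashgrove=16 Cedarfen=17 Dunmere=8 Hollowpine=14 Ironridge=7 → close Ashgrove (overflow 9)
  16÷4 = 4 each, +1 to first 0
Round 2: Cedarfen=21 Dunmere=12 Hollowpine=18 Ironridge=11 → close Hollowpine (overflow 12)
  18÷3 = 6 each, +1 to first 0
Round 3: Cedarfen=27 Dunmere=18 Ironridge=17 → close Cedarfen (overflow 15)
  27÷2 = 13 each, +1 to first 1
Round 4: Dunmere=32 Ironridge=30 → close Ironridge (overflow 25)
  30÷1 = 30 each, +1 to first 0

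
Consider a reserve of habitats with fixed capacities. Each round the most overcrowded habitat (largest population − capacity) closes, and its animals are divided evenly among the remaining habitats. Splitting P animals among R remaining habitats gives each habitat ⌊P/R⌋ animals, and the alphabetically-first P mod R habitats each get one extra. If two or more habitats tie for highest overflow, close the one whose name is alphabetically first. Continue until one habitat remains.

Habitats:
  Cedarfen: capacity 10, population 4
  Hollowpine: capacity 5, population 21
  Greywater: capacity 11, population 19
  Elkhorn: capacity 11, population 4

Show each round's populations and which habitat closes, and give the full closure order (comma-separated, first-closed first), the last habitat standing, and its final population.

Closure order: Hollowpine, Greywater, Cedarfen
Last habitat: Elkhorn with 48 animals

Round 1: Cedarfen=4 Elkhorn=4 Greywater=19 Hollowpine=21 → close Hollowpine (overflow 16)
  21÷3 = 7 each, +1 to first 0
Round 2: Cedarfen=11 Elkhorn=11 Greywater=26 → close Greywater (overflow 15)
  26÷2 = 13 each, +1 to first 0
Round 3: Cedarfen=24 Elkhorn=24 → close Cedarfen (overflow 14)
  24÷1 = 24 each, +1 to first 0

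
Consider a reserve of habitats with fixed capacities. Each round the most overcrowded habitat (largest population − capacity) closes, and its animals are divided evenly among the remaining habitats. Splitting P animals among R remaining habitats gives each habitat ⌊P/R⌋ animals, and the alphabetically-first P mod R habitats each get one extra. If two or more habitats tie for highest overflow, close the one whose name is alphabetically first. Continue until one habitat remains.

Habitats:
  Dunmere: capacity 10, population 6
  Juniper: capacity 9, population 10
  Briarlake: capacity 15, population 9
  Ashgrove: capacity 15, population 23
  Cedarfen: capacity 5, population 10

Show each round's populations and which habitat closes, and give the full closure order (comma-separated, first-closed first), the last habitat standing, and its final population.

Round 1: Ashgrove=23 Briarlake=9 Cedarfen=10 Dunmere=6 Juniper=10 → close Ashgrove (overflow 8)
  23÷4 = 5 each, +1 to first 3
Round 2: Briarlake=15 Cedarfen=16 Dunmere=12 Juniper=15 → close Cedarfen (overflow 11)
  16÷3 = 5 each, +1 to first 1
Round 3: Briarlake=21 Dunmere=17 Juniper=20 → close Juniper (overflow 11)
  20÷2 = 10 each, +1 to first 0
Round 4: Briarlake=31 Dunmere=27 → close Dunmere (overflow 17)
  27÷1 = 27 each, +1 to first 0

Closure order: Ashgrove, Cedarfen, Juniper, Dunmere
Last habitat: Briarlake with 58 animals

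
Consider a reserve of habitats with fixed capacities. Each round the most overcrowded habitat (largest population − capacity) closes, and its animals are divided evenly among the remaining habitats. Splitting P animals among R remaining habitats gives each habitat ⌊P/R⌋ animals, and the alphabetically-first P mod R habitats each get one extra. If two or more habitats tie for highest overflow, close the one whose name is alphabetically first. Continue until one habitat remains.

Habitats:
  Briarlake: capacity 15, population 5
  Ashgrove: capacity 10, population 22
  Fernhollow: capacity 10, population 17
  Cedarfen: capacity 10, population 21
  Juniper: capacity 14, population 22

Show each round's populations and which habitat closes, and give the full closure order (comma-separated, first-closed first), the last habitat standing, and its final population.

Closure order: Ashgrove, Cedarfen, Juniper, Fernhollow
Last habitat: Briarlake with 87 animals

Round 1: Ashgrove=22 Briarlake=5 Cedarfen=21 Fernhollow=17 Juniper=22 → close Ashgrove (overflow 12)
  22÷4 = 5 each, +1 to first 2
Round 2: Briarlake=11 Cedarfen=27 Fernhollow=22 Juniper=27 → close Cedarfen (overflow 17)
  27÷3 = 9 each, +1 to first 0
Round 3: Briarlake=20 Fernhollow=31 Juniper=36 → close Juniper (overflow 22)
  36÷2 = 18 each, +1 to first 0
Round 4: Briarlake=38 Fernhollow=49 → close Fernhollow (overflow 39)
  49÷1 = 49 each, +1 to first 0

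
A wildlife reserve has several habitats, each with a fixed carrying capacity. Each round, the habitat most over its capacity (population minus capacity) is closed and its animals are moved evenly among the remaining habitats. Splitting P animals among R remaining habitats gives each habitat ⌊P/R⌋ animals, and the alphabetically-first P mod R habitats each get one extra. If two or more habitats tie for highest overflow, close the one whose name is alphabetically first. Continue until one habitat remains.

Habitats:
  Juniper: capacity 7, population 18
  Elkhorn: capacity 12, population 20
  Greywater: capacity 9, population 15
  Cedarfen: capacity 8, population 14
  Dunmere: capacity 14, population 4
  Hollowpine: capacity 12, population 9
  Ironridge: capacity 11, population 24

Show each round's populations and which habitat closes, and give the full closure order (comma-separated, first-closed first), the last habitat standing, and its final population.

Round 1: Cedarfen=14 Dunmere=4 Elkhorn=20 Greywater=15 Hollowpine=9 Ironridge=24 Juniper=18 → close Ironridge (overflow 13)
  24÷6 = 4 each, +1 to first 0
Round 2: Cedarfen=18 Dunmere=8 Elkhorn=24 Greywater=19 Hollowpine=13 Juniper=22 → close Juniper (overflow 15)
  22÷5 = 4 each, +1 to first 2
Round 3: Cedarfen=23 Dunmere=13 Elkhorn=28 Greywater=23 Hollowpine=17 → close Elkhorn (overflow 16)
  28÷4 = 7 each, +1 to first 0
Round 4: Cedarfen=30 Dunmere=20 Greywater=30 Hollowpine=24 → close Cedarfen (overflow 22)
  30÷3 = 10 each, +1 to first 0
Round 5: Dunmere=30 Greywater=40 Hollowpine=34 → close Greywater (overflow 31)
  40÷2 = 20 each, +1 to first 0
Round 6: Dunmere=50 Hollowpine=54 → close Hollowpine (overflow 42)
  54÷1 = 54 each, +1 to first 0

Closure order: Ironridge, Juniper, Elkhorn, Cedarfen, Greywater, Hollowpine
Last habitat: Dunmere with 104 animals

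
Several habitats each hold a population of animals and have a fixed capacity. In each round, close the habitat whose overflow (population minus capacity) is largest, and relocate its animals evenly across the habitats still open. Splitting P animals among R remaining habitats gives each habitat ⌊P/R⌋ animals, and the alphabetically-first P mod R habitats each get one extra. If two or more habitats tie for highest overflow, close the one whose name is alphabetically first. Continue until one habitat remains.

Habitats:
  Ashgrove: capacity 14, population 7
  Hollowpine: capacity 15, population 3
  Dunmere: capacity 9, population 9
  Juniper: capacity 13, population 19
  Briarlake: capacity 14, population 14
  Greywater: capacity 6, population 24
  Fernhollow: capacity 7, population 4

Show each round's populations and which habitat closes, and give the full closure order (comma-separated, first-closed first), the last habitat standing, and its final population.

Closure order: Greywater, Juniper, Briarlake, Dunmere, Fernhollow, Ashgrove
Last habitat: Hollowpine with 80 animals

Round 1: Ashgrove=7 Briarlake=14 Dunmere=9 Fernhollow=4 Greywater=24 Hollowpine=3 Juniper=19 → close Greywater (overflow 18)
  24÷6 = 4 each, +1 to first 0
Round 2: Ashgrove=11 Briarlake=18 Dunmere=13 Fernhollow=8 Hollowpine=7 Juniper=23 → close Juniper (overflow 10)
  23÷5 = 4 each, +1 to first 3
Round 3: Ashgrove=16 Briarlake=23 Dunmere=18 Fernhollow=12 Hollowpine=11 → close Briarlake (overflow 9)
  23÷4 = 5 each, +1 to first 3
Round 4: Ashgrove=22 Dunmere=24 Fernhollow=18 Hollowpine=16 → close Dunmere (overflow 15)
  24÷3 = 8 each, +1 to first 0
Round 5: Ashgrove=30 Fernhollow=26 Hollowpine=24 → close Fernhollow (overflow 19)
  26÷2 = 13 each, +1 to first 0
Round 6: Ashgrove=43 Hollowpine=37 → close Ashgrove (overflow 29)
  43÷1 = 43 each, +1 to first 0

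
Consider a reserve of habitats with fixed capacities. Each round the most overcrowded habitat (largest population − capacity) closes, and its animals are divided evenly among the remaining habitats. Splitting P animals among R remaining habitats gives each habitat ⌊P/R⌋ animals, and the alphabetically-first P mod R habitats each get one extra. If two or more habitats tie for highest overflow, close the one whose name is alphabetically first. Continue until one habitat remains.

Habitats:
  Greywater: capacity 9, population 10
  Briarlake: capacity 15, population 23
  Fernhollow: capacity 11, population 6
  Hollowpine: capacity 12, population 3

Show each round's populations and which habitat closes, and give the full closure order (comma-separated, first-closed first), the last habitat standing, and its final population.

Closure order: Briarlake, Greywater, Fernhollow
Last habitat: Hollowpine with 42 animals

Round 1: Briarlake=23 Fernhollow=6 Greywater=10 Hollowpine=3 → close Briarlake (overflow 8)
  23÷3 = 7 each, +1 to first 2
Round 2: Fernhollow=14 Greywater=18 Hollowpine=10 → close Greywater (overflow 9)
  18÷2 = 9 each, +1 to first 0
Round 3: Fernhollow=23 Hollowpine=19 → close Fernhollow (overflow 12)
  23÷1 = 23 each, +1 to first 0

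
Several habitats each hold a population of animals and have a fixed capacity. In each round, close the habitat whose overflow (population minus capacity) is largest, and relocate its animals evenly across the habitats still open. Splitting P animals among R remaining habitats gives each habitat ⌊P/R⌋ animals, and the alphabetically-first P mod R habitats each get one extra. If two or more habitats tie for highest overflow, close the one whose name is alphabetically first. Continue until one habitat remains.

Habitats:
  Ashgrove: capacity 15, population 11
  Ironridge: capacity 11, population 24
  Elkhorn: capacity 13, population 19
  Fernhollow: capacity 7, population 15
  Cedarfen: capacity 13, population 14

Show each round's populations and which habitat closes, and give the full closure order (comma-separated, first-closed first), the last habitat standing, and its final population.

Round 1: Ashgrove=11 Cedarfen=14 Elkhorn=19 Fernhollow=15 Ironridge=24 → close Ironridge (overflow 13)
  24÷4 = 6 each, +1 to first 0
Round 2: Ashgrove=17 Cedarfen=20 Elkhorn=25 Fernhollow=21 → close Fernhollow (overflow 14)
  21÷3 = 7 each, +1 to first 0
Round 3: Ashgrove=24 Cedarfen=27 Elkhorn=32 → close Elkhorn (overflow 19)
  32÷2 = 16 each, +1 to first 0
Round 4: Ashgrove=40 Cedarfen=43 → close Cedarfen (overflow 30)
  43÷1 = 43 each, +1 to first 0

Closure order: Ironridge, Fernhollow, Elkhorn, Cedarfen
Last habitat: Ashgrove with 83 animals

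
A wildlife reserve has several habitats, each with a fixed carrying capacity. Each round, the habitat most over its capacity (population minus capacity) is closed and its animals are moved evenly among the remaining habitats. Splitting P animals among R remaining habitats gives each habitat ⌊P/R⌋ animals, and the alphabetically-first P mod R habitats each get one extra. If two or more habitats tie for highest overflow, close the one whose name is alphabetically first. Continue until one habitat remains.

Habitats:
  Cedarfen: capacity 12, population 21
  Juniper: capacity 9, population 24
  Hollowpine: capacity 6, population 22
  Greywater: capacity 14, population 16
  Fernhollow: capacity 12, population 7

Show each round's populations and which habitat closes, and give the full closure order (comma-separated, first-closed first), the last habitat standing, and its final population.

Round 1: Cedarfen=21 Fernhollow=7 Greywater=16 Hollowpine=22 Juniper=24 → close Hollowpine (overflow 16)
  22÷4 = 5 each, +1 to first 2
Round 2: Cedarfen=27 Fernhollow=13 Greywater=21 Juniper=29 → close Juniper (overflow 20)
  29÷3 = 9 each, +1 to first 2
Round 3: Cedarfen=37 Fernhollow=23 Greywater=30 → close Cedarfen (overflow 25)
  37÷2 = 18 each, +1 to first 1
Round 4: Fernhollow=42 Greywater=48 → close Greywater (overflow 34)
  48÷1 = 48 each, +1 to first 0

Closure order: Hollowpine, Juniper, Cedarfen, Greywater
Last habitat: Fernhollow with 90 animals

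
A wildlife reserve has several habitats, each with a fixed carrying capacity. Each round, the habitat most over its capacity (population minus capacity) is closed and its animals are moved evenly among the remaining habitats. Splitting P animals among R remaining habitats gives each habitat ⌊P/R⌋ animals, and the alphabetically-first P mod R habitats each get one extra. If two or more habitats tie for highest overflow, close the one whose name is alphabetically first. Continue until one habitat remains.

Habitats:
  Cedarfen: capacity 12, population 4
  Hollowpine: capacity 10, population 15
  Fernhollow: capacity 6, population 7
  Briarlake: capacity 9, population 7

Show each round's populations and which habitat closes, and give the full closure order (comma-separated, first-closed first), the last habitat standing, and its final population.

Round 1: Briarlake=7 Cedarfen=4 Fernhollow=7 Hollowpine=15 → close Hollowpine (overflow 5)
  15÷3 = 5 each, +1 to first 0
Round 2: Briarlake=12 Cedarfen=9 Fernhollow=12 → close Fernhollow (overflow 6)
  12÷2 = 6 each, +1 to first 0
Round 3: Briarlake=18 Cedarfen=15 → close Briarlake (overflow 9)
  18÷1 = 18 each, +1 to first 0

Closure order: Hollowpine, Fernhollow, Briarlake
Last habitat: Cedarfen with 33 animals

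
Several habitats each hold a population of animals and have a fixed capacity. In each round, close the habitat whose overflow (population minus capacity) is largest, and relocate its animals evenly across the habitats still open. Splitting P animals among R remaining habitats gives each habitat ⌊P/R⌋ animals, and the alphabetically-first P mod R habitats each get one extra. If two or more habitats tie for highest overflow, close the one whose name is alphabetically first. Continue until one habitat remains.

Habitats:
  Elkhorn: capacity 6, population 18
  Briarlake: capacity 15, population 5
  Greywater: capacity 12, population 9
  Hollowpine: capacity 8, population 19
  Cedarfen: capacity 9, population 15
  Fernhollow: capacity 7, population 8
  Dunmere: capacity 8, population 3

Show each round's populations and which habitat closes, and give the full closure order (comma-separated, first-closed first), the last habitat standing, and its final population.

Closure order: Elkhorn, Hollowpine, Cedarfen, Fernhollow, Greywater, Dunmere
Last habitat: Briarlake with 77 animals

Round 1: Briarlake=5 Cedarfen=15 Dunmere=3 Elkhorn=18 Fernhollow=8 Greywater=9 Hollowpine=19 → close Elkhorn (overflow 12)
  18÷6 = 3 each, +1 to first 0
Round 2: Briarlake=8 Cedarfen=18 Dunmere=6 Fernhollow=11 Greywater=12 Hollowpine=22 → close Hollowpine (overflow 14)
  22÷5 = 4 each, +1 to first 2
Round 3: Briarlake=13 Cedarfen=23 Dunmere=10 Fernhollow=15 Greywater=16 → close Cedarfen (overflow 14)
  23÷4 = 5 each, +1 to first 3
Round 4: Briarlake=19 Dunmere=16 Fernhollow=21 Greywater=21 → close Fernhollow (overflow 14)
  21÷3 = 7 each, +1 to first 0
Round 5: Briarlake=26 Dunmere=23 Greywater=28 → close Greywater (overflow 16)
  28÷2 = 14 each, +1 to first 0
Round 6: Briarlake=40 Dunmere=37 → close Dunmere (overflow 29)
  37÷1 = 37 each, +1 to first 0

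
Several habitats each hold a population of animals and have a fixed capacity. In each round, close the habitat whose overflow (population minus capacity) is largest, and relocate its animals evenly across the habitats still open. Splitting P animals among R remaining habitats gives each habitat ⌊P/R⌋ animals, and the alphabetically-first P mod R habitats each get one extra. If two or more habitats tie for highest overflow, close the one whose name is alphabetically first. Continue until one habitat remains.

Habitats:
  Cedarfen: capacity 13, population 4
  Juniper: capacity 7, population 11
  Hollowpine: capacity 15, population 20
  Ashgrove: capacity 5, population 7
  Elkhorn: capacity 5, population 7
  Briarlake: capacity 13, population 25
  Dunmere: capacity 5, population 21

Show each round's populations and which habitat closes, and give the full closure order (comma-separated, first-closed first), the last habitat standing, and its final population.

Closure order: Dunmere, Briarlake, Hollowpine, Ashgrove, Juniper, Elkhorn
Last habitat: Cedarfen with 95 animals

Round 1: Ashgrove=7 Briarlake=25 Cedarfen=4 Dunmere=21 Elkhorn=7 Hollowpine=20 Juniper=11 → close Dunmere (overflow 16)
  21÷6 = 3 each, +1 to first 3
Round 2: Ashgrove=11 Briarlake=29 Cedarfen=8 Elkhorn=10 Hollowpine=23 Juniper=14 → close Briarlake (overflow 16)
  29÷5 = 5 each, +1 to first 4
Round 3: Ashgrove=17 Cedarfen=14 Elkhorn=16 Hollowpine=29 Juniper=19 → close Hollowpine (overflow 14)
  29÷4 = 7 each, +1 to first 1
Round 4: Ashgrove=25 Cedarfen=21 Elkhorn=23 Juniper=26 → close Ashgrove (overflow 20)
  25÷3 = 8 each, +1 to first 1
Round 5: Cedarfen=30 Elkhorn=31 Juniper=34 → close Juniper (overflow 27)
  34÷2 = 17 each, +1 to first 0
Round 6: Cedarfen=47 Elkhorn=48 → close Elkhorn (overflow 43)
  48÷1 = 48 each, +1 to first 0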